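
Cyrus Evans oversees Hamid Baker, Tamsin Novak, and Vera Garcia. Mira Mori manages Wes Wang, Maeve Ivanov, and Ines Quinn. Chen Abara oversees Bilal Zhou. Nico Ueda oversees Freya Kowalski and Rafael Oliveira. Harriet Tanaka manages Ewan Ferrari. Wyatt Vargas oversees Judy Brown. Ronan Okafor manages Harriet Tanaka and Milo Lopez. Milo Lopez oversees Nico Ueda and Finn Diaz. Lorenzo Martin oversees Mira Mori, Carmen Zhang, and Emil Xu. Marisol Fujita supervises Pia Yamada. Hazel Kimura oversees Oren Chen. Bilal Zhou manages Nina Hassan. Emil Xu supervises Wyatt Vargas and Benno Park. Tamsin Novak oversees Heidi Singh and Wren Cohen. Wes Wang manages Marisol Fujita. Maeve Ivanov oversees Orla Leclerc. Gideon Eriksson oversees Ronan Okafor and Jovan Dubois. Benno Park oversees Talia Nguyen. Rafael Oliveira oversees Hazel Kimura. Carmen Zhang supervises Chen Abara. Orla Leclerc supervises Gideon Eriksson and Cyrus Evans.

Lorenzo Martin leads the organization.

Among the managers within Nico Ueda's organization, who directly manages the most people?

Nico Ueda

Direct-report counts within Nico Ueda's organization: Nico Ueda has 2; Rafael Oliveira has 1; Hazel Kimura has 1. The largest is 2, held by Nico Ueda.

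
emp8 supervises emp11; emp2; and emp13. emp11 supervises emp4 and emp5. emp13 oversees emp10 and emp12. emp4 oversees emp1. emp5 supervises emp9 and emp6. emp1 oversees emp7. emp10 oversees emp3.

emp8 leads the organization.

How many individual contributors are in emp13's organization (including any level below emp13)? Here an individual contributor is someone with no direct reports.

2

The people in emp13's organization with no one reporting to them are emp12, emp3. That is 2.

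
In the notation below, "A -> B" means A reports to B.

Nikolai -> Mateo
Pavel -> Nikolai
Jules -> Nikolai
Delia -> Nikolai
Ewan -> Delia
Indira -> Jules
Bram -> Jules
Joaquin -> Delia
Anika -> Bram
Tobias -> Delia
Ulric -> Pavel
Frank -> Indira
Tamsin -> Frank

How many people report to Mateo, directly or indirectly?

13

Mateo directly manages Nikolai. Under Nikolai: Delia, Tobias, Joaquin, Ewan, Jules, Bram, Anika, Indira, Frank, Tamsin, Pavel, Ulric (12). That's 13 in total.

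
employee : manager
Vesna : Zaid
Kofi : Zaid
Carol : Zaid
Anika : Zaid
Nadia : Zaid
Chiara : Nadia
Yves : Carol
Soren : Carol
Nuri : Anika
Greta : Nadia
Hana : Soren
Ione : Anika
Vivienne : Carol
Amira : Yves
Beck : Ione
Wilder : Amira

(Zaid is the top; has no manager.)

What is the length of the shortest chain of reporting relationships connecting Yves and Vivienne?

2

Yves is 1 level below Carol, and Vivienne is 1 level below Carol (their lowest common manager). The shortest path runs up from Yves to Carol and back down to Vivienne: 1 + 1 = 2 links.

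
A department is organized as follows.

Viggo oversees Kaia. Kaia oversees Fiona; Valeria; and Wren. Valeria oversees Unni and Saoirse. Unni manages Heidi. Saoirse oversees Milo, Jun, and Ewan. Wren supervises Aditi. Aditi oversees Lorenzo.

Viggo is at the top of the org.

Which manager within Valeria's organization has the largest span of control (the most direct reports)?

Saoirse

Direct-report counts within Valeria's organization: Valeria has 2; Saoirse has 3; Unni has 1. The largest is 3, held by Saoirse.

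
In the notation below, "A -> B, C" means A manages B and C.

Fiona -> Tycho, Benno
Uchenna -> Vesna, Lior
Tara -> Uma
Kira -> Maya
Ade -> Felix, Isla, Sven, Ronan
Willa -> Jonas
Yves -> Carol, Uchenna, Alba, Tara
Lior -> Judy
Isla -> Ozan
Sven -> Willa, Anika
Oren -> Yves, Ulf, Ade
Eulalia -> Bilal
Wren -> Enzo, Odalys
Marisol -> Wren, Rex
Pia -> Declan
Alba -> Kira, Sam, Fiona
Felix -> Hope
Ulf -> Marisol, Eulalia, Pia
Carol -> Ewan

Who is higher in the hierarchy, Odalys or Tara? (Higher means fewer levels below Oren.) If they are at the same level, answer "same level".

Odalys is 4 levels below Oren; Tara is 2. Tara is higher.

Tara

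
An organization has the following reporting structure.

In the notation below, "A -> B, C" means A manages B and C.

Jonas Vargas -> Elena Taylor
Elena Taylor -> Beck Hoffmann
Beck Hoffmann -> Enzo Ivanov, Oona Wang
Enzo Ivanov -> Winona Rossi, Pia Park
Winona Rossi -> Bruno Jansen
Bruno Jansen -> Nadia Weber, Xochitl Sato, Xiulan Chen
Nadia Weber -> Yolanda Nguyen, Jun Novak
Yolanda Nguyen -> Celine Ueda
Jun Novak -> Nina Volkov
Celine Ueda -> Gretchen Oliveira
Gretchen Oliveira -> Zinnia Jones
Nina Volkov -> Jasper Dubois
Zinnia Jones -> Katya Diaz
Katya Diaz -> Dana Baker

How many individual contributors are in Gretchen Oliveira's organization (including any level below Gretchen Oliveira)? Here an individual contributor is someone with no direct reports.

1

The only person in Gretchen Oliveira's organization with no one reporting to them is Dana Baker. That is 1.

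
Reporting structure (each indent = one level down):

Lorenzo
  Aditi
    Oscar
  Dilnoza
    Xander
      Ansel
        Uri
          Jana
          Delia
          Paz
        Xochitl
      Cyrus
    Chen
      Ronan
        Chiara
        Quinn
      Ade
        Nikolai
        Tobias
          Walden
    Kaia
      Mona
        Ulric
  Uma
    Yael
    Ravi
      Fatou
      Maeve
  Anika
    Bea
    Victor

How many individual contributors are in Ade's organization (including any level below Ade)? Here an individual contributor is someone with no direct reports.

The people in Ade's organization with no one reporting to them are Walden, Nikolai. That is 2.

2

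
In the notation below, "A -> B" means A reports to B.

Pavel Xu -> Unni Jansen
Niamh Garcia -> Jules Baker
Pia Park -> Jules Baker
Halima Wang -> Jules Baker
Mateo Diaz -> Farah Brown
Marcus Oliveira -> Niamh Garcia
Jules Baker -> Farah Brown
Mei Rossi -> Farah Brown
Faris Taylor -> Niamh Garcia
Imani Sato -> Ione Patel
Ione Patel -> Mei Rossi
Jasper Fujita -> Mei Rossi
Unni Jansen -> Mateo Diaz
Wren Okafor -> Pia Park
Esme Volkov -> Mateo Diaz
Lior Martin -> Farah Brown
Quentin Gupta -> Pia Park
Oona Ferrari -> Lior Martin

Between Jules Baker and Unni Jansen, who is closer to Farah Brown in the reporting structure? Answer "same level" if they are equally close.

Jules Baker is 1 level below Farah Brown; Unni Jansen is 2. Jules Baker is higher.

Jules Baker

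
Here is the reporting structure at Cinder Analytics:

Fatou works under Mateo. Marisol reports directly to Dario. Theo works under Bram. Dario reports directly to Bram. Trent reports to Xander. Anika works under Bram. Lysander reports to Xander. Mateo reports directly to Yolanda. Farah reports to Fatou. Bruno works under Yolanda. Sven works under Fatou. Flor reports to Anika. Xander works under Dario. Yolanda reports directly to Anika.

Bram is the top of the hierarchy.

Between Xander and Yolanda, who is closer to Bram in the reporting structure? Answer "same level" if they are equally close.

Both Xander and Yolanda are 2 levels below Bram.

same level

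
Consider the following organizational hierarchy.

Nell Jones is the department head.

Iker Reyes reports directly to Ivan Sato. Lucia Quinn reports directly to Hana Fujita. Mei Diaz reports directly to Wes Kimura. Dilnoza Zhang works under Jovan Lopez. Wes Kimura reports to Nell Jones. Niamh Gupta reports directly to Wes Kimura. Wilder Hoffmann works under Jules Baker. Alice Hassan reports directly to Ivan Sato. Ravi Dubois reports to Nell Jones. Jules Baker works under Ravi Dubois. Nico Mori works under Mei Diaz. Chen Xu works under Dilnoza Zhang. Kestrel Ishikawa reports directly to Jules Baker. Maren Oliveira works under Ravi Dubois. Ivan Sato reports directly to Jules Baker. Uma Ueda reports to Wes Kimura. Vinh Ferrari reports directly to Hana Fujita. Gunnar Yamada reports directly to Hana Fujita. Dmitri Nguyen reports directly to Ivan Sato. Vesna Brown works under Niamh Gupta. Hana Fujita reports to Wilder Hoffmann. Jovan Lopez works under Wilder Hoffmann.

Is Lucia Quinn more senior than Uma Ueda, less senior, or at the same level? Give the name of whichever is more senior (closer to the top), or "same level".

Uma Ueda

Lucia Quinn is 5 levels below Nell Jones; Uma Ueda is 2. Uma Ueda is higher.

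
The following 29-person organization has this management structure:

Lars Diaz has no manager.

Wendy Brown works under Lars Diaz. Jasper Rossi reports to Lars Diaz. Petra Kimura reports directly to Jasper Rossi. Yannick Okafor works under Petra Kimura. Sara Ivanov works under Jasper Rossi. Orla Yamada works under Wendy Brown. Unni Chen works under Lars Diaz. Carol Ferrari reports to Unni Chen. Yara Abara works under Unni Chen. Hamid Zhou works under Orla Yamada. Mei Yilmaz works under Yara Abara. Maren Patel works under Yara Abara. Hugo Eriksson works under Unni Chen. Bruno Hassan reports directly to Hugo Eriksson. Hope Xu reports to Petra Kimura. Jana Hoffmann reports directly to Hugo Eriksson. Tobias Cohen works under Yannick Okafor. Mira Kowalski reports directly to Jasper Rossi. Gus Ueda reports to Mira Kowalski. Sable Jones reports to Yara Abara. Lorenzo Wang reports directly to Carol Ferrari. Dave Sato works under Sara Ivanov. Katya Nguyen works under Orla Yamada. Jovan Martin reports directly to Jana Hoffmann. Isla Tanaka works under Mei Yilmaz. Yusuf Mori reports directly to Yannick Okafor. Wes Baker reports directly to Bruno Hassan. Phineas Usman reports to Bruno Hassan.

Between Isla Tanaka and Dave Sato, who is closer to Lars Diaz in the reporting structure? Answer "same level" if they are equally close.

Dave Sato

Isla Tanaka is 4 levels below Lars Diaz; Dave Sato is 3. Dave Sato is higher.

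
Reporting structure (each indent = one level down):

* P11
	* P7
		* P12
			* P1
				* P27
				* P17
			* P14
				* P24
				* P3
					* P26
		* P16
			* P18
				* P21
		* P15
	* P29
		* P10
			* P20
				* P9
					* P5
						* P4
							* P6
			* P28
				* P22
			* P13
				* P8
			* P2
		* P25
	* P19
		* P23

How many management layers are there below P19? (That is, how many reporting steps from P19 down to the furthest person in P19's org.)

1

The longest chain under P19 runs P19 → P23, which is 1 level below P19.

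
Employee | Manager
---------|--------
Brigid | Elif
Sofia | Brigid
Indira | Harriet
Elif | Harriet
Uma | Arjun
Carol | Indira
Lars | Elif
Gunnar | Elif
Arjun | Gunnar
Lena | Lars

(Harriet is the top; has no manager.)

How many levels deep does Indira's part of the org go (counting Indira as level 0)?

The longest chain under Indira runs Indira → Carol, which is 1 level below Indira.

1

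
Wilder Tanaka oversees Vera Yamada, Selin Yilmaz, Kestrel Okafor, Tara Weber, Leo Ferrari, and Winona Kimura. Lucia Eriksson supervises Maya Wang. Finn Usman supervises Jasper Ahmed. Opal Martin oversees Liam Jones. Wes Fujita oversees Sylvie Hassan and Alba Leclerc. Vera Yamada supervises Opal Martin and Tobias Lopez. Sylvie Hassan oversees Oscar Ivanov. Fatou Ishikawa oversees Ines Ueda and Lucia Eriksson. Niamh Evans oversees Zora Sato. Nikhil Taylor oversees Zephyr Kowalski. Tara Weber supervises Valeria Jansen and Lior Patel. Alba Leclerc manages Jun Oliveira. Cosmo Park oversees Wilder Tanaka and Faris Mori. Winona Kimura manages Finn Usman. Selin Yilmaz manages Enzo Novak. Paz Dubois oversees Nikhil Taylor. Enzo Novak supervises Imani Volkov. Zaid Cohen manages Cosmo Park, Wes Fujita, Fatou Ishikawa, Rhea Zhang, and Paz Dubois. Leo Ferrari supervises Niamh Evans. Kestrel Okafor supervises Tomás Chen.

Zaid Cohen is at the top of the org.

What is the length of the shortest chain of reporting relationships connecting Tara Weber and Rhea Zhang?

4

Tara Weber is 3 levels below Zaid Cohen, and Rhea Zhang is 1 level below Zaid Cohen (their lowest common manager). The shortest path runs up from Tara Weber to Zaid Cohen and back down to Rhea Zhang: 3 + 1 = 4 links.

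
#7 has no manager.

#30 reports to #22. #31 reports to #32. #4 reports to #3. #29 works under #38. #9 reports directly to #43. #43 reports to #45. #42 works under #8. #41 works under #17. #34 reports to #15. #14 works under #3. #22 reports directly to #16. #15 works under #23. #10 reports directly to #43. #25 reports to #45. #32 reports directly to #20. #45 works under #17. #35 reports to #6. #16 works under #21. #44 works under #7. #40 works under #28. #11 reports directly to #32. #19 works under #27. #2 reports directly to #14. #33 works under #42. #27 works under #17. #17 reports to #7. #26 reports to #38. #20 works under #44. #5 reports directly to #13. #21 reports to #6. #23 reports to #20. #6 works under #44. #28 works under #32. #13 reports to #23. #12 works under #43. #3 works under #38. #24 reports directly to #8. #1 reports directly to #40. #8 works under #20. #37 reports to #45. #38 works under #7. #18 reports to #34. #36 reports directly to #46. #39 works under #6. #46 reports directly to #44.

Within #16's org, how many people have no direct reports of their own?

The only person in #16's organization with no one reporting to them is #30. That is 1.

1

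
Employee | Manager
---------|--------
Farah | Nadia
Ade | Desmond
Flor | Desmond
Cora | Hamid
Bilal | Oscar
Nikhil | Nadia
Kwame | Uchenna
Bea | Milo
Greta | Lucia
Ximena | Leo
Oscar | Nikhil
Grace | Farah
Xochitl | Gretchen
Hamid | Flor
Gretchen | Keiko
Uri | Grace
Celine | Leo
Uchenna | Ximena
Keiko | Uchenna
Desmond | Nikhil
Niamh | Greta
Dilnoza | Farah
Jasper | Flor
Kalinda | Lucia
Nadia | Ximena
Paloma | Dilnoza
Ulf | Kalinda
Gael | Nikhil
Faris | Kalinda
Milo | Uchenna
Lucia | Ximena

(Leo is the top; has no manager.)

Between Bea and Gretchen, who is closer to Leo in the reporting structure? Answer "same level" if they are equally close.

same level

Both Bea and Gretchen are 4 levels below Leo.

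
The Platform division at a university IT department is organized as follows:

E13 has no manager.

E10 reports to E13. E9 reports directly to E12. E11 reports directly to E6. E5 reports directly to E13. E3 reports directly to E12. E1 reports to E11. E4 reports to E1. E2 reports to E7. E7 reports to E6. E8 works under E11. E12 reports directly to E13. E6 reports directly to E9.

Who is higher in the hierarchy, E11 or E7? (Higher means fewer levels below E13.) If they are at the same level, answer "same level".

Both E11 and E7 are 4 levels below E13.

same level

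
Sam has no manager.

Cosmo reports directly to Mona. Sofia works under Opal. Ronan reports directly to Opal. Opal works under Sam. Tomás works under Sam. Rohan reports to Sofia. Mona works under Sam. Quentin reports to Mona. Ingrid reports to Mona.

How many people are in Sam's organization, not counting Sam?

Sam directly manages Mona, Opal, Tomás. Under Mona: Ingrid, Quentin, Cosmo (3). Under Opal: Ronan, Sofia, Rohan (3). Tomás has no reports. So Sam's organization is 3 direct reports plus everyone under them: 4 + 4 + 1 = 9.

9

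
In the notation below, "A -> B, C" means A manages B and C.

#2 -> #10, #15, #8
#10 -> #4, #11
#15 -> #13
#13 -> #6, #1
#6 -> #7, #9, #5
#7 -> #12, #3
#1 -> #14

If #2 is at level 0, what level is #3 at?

Chain from #3 up to #2: #3 → #7 → #6 → #13 → #15 → #2. That is 5 steps up, so #3 is 5 levels below #2.

5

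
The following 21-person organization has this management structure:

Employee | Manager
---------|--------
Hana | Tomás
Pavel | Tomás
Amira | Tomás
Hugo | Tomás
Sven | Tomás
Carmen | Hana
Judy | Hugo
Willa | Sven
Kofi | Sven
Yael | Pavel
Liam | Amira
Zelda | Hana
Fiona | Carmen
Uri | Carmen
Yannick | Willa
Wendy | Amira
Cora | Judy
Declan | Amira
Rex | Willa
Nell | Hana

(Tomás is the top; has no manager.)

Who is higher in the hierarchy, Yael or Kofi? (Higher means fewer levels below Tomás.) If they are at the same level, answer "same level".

same level

Both Yael and Kofi are 2 levels below Tomás.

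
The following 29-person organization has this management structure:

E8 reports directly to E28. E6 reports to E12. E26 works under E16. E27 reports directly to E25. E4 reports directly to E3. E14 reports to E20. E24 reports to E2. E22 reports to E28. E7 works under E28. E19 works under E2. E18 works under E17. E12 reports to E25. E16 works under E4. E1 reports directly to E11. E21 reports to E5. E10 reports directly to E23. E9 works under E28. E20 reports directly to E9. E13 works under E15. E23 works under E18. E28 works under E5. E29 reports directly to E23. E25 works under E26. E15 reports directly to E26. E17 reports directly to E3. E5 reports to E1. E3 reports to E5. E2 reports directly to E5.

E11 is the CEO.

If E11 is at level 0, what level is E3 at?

Chain from E3 up to E11: E3 → E5 → E1 → E11. That is 3 steps up, so E3 is 3 levels below E11.

3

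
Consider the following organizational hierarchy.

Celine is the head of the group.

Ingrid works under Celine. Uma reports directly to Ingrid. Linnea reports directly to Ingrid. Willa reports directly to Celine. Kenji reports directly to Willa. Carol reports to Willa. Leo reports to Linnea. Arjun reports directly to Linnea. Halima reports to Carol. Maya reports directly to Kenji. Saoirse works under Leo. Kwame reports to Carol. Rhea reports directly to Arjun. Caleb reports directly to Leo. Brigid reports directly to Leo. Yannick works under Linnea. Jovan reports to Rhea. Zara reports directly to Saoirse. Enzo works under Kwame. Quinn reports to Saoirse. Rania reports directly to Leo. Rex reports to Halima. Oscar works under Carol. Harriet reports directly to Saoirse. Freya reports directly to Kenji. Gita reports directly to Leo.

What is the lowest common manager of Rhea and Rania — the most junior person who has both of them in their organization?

Linnea

Rhea's chain of managers is Arjun, Linnea, Ingrid, Celine. Rania's chain of managers is Leo, Linnea, Ingrid, Celine. The first manager that appears in both chains is Linnea.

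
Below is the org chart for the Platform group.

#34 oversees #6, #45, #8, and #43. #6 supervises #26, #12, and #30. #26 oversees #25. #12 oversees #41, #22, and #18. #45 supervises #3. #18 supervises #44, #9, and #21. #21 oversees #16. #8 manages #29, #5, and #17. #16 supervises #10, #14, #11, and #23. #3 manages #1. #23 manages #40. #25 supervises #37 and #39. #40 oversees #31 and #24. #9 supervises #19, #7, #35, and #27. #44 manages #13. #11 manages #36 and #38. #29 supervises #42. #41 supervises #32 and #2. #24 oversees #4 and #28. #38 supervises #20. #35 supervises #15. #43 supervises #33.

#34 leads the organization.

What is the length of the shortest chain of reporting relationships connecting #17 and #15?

8

#17 is 2 levels below #34, and #15 is 6 levels below #34 (their lowest common manager). The shortest path runs up from #17 to #34 and back down to #15: 2 + 6 = 8 links.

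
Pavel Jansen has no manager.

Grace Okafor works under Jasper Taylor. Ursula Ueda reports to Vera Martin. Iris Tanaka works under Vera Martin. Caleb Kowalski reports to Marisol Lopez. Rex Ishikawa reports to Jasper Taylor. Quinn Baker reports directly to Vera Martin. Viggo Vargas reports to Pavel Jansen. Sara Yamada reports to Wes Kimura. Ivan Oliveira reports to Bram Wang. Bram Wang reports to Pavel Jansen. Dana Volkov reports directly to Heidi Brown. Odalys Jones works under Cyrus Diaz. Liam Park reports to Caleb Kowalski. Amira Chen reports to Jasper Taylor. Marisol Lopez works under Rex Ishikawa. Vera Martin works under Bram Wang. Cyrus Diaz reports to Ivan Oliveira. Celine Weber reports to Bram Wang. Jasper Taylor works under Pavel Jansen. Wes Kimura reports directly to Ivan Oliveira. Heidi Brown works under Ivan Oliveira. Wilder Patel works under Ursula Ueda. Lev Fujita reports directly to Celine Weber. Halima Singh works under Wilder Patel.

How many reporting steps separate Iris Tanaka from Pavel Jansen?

Chain from Iris Tanaka up to Pavel Jansen: Iris Tanaka → Vera Martin → Bram Wang → Pavel Jansen. That is 3 steps up, so Iris Tanaka is 3 levels below Pavel Jansen.

3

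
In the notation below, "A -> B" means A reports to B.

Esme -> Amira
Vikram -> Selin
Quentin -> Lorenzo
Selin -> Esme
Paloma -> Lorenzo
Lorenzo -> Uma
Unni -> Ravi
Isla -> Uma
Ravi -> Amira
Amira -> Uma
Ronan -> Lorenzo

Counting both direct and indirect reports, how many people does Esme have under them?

2

Esme directly manages Selin. Under Selin: Vikram (1). That's 2 in total.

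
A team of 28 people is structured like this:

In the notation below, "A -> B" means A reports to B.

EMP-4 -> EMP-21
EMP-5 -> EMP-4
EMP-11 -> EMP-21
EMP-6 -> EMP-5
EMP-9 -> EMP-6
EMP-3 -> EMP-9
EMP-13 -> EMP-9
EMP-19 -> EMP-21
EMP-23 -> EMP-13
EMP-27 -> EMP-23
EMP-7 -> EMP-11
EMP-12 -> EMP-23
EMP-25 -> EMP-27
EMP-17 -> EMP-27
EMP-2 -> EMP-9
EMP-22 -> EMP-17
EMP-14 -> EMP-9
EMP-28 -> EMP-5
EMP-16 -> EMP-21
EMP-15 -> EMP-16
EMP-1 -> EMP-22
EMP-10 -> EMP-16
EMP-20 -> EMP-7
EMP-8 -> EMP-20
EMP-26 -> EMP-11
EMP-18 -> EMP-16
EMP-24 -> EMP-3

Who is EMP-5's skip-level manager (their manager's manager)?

EMP-21

EMP-5 reports to EMP-4, and EMP-4 reports to EMP-21. So EMP-5's skip-level manager is EMP-21.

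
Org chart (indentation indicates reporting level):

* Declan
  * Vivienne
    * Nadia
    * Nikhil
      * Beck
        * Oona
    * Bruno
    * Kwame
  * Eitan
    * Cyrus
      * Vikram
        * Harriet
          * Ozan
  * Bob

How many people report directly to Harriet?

Harriet directly manages Ozan. That is 1 direct report.

1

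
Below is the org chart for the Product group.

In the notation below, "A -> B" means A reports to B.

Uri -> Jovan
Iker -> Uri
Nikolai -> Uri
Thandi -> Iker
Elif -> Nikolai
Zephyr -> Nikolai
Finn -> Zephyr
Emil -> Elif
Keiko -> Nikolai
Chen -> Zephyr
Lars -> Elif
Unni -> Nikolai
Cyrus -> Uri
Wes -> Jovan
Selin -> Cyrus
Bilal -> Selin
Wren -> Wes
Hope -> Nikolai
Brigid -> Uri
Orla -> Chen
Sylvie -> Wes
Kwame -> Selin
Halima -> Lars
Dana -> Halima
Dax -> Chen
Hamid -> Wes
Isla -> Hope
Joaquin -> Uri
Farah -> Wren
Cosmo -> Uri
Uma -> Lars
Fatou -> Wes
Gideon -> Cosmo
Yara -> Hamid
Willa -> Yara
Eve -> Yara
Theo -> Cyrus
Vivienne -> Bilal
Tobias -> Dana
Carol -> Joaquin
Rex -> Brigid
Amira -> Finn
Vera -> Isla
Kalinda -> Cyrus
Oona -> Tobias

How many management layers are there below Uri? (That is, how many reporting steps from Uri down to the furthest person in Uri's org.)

7

The longest chain under Uri runs Uri → Nikolai → Elif → Lars → Halima → Dana → Tobias → Oona, which is 7 levels below Uri.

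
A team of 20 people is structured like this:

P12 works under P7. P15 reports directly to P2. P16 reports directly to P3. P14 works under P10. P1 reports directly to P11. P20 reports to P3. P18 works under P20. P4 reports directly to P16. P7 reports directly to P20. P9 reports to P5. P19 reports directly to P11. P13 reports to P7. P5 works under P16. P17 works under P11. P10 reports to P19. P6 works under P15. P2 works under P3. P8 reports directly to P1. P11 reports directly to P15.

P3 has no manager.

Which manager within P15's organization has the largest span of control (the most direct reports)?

P11

Direct-report counts within P15's organization: P15 has 2; P11 has 3; P1 has 1; P19 has 1; P10 has 1. The largest is 3, held by P11.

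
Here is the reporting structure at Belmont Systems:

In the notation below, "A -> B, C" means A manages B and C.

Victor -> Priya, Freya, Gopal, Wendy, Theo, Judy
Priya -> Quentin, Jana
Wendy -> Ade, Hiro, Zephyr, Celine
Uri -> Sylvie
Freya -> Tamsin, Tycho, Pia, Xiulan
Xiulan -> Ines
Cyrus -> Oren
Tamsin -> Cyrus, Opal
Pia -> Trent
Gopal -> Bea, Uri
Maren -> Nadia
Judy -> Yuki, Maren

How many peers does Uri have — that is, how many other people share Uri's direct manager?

Uri reports to Gopal. Gopal's other direct reports are Bea — 1 peer.

1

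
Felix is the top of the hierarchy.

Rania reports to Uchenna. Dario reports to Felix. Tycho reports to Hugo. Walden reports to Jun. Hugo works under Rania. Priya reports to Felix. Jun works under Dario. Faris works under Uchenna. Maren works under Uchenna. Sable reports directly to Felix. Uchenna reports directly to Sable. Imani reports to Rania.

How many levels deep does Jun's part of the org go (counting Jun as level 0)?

The longest chain under Jun runs Jun → Walden, which is 1 level below Jun.

1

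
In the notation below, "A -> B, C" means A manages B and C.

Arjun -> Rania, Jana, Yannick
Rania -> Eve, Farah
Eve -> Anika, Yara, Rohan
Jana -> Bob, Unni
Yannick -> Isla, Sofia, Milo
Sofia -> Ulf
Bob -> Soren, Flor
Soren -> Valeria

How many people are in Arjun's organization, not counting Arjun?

Arjun directly manages Rania, Jana, Yannick. Under Rania: Farah, Eve, Rohan, Yara, Anika (5). Under Jana: Unni, Bob, Flor, Soren, Valeria (5). Under Yannick: Milo, Sofia, Ulf, Isla (4). So Arjun's organization is 3 direct reports plus everyone under them: 6 + 6 + 5 = 17.

17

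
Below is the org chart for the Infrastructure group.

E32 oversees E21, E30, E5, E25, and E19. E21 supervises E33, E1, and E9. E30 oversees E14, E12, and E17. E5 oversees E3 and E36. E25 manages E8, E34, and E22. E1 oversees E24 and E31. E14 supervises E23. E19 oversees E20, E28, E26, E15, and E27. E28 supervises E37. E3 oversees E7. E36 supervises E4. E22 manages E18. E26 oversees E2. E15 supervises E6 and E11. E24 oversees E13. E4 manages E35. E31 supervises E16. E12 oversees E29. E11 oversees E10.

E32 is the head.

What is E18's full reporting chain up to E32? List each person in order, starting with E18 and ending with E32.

E18 -> E22 -> E25 -> E32

E18 reports to E22. E22 reports to E25. E25 reports to E32. E32 is at the top.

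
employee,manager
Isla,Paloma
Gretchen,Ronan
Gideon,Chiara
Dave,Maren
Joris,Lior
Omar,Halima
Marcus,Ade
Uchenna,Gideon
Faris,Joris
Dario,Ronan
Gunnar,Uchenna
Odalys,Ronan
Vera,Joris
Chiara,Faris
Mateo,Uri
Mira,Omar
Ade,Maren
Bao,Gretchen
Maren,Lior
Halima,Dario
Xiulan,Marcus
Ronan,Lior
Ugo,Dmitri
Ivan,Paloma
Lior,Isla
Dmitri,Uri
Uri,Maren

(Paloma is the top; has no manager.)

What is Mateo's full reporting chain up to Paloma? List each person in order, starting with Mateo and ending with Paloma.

Mateo -> Uri -> Maren -> Lior -> Isla -> Paloma

Mateo reports to Uri. Uri reports to Maren. Maren reports to Lior. Lior reports to Isla. Isla reports to Paloma. Paloma is at the top.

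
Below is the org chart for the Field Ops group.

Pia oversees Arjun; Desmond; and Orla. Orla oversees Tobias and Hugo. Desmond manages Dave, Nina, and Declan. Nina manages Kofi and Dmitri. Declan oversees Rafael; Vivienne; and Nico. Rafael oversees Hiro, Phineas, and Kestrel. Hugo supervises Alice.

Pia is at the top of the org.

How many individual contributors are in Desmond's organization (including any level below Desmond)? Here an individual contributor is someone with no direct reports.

8

The people in Desmond's organization with no one reporting to them are Nico, Vivienne, Kestrel, Phineas, Hiro, Dmitri, Kofi, Dave. That is 8.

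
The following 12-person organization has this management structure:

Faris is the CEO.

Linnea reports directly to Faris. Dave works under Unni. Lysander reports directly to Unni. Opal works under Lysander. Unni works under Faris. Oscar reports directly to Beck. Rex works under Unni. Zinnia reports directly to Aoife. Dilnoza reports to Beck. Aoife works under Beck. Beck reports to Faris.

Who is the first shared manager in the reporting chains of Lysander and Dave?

Lysander's chain of managers is Unni, Faris. Dave's chain of managers is Unni, Faris. The first manager that appears in both chains is Unni.

Unni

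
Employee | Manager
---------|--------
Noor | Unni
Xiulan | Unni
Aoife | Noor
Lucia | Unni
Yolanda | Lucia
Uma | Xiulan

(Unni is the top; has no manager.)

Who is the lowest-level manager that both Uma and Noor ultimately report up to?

Uma's chain of managers is Xiulan, Unni. Noor's chain of managers is Unni. The first manager that appears in both chains is Unni.

Unni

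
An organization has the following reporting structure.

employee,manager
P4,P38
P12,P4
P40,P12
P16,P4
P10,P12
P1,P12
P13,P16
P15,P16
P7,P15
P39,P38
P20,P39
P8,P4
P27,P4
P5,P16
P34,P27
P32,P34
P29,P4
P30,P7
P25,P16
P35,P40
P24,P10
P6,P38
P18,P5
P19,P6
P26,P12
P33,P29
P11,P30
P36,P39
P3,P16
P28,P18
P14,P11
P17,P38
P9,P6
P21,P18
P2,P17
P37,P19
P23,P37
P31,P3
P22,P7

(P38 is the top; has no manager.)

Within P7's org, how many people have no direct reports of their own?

2

The people in P7's organization with no one reporting to them are P22, P14. That is 2.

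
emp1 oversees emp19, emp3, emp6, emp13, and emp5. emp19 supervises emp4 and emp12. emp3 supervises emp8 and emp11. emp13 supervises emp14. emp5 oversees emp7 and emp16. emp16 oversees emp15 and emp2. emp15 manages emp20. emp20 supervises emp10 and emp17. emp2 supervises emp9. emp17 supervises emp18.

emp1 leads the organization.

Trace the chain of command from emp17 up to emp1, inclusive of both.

emp17 -> emp20 -> emp15 -> emp16 -> emp5 -> emp1

emp17 reports to emp20. emp20 reports to emp15. emp15 reports to emp16. emp16 reports to emp5. emp5 reports to emp1. emp1 is at the top.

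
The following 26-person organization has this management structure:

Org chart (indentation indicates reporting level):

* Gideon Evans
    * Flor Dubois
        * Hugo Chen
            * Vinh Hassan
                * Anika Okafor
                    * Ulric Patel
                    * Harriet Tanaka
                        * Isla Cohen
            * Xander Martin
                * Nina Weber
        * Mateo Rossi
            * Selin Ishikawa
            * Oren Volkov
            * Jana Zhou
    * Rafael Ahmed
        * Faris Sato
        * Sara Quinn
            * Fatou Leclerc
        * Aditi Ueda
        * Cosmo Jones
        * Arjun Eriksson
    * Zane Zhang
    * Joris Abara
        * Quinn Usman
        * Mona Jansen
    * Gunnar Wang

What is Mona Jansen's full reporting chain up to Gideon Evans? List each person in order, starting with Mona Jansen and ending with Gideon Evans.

Mona Jansen reports to Joris Abara. Joris Abara reports to Gideon Evans. Gideon Evans is at the top.

Mona Jansen -> Joris Abara -> Gideon Evans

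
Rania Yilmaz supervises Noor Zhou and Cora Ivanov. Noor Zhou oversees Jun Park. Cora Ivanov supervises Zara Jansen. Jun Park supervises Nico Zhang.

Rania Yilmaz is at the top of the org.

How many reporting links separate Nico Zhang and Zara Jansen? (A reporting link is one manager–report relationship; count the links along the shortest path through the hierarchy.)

Nico Zhang is 3 levels below Rania Yilmaz, and Zara Jansen is 2 levels below Rania Yilmaz (their lowest common manager). The shortest path runs up from Nico Zhang to Rania Yilmaz and back down to Zara Jansen: 3 + 2 = 5 links.

5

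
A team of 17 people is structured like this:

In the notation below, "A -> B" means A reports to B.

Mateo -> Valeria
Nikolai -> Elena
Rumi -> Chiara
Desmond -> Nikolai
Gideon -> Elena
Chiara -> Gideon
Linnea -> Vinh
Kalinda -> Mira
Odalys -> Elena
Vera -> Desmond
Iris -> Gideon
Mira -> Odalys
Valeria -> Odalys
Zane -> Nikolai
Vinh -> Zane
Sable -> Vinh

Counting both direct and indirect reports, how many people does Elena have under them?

Elena directly manages Gideon, Nikolai, Odalys. Under Gideon: Chiara, Rumi, Iris (3). Under Nikolai: Desmond, Vera, Zane, Vinh, Sable, Linnea (6). Under Odalys: Mira, Kalinda, Valeria, Mateo (4). So Elena's organization is 3 direct reports plus everyone under them: 4 + 7 + 5 = 16.

16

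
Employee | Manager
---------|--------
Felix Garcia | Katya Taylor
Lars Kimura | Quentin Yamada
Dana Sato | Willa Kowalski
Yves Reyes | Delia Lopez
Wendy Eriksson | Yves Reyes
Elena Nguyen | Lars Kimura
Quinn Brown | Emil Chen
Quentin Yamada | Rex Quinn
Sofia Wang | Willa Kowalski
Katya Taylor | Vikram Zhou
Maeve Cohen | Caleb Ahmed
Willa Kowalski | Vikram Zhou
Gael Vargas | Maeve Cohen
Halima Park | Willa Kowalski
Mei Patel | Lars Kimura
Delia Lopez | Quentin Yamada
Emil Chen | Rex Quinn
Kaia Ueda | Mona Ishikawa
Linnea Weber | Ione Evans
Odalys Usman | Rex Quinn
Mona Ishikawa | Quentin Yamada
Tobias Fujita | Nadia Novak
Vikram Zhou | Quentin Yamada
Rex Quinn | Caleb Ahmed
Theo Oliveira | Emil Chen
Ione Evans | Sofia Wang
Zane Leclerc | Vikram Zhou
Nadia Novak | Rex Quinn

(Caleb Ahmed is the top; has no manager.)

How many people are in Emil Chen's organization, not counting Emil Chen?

2

Emil Chen directly manages Theo Oliveira, Quinn Brown. Theo Oliveira has no reports. Quinn Brown has no reports. So Emil Chen's organization is 2 direct reports plus everyone under them: 1 + 1 = 2.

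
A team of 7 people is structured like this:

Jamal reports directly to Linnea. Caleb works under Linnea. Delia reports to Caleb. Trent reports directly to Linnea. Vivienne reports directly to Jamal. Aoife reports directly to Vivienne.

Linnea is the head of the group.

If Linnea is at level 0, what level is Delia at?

Chain from Delia up to Linnea: Delia → Caleb → Linnea. That is 2 steps up, so Delia is 2 levels below Linnea.

2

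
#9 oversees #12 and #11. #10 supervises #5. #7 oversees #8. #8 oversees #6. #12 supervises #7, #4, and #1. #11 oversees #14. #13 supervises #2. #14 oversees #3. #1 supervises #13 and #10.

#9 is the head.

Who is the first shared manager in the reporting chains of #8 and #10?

#8's chain of managers is #7, #12, #9. #10's chain of managers is #1, #12, #9. The first manager that appears in both chains is #12.

#12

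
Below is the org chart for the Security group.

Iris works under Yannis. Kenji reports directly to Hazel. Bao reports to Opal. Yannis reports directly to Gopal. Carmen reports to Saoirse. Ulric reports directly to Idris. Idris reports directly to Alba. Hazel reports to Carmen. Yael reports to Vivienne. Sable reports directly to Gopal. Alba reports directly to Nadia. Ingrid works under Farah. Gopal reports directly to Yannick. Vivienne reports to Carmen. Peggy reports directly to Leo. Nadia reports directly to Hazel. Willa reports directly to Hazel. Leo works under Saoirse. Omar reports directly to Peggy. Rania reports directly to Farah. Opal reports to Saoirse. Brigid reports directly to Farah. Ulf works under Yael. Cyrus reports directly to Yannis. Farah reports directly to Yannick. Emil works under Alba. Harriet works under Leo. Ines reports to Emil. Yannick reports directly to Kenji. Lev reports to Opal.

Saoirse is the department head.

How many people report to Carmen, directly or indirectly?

Carmen directly manages Hazel, Vivienne. Under Hazel: Willa, Kenji, Yannick, Gopal, Sable, Yannis, Iris, Cyrus, Farah, Brigid, Rania, Ingrid, Nadia, Alba, Emil, Ines, Idris, Ulric (18). Under Vivienne: Yael, Ulf (2). So Carmen's organization is 2 direct reports plus everyone under them: 19 + 3 = 22.

22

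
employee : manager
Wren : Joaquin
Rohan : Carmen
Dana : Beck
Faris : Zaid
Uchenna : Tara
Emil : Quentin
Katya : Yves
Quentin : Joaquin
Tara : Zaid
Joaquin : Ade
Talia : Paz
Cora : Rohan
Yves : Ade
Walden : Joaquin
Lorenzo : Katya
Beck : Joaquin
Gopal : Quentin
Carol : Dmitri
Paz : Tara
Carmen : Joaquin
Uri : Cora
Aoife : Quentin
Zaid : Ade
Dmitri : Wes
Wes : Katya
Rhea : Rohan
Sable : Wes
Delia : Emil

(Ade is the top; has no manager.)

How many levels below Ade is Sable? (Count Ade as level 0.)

4

Chain from Sable up to Ade: Sable → Wes → Katya → Yves → Ade. That is 4 steps up, so Sable is 4 levels below Ade.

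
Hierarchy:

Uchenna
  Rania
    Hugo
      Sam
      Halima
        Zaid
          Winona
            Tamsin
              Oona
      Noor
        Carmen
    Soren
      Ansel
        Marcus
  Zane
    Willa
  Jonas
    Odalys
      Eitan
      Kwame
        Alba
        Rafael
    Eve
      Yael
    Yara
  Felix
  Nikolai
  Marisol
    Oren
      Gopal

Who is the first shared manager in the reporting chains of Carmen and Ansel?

Rania

Carmen's chain of managers is Noor, Hugo, Rania, Uchenna. Ansel's chain of managers is Soren, Rania, Uchenna. The first manager that appears in both chains is Rania.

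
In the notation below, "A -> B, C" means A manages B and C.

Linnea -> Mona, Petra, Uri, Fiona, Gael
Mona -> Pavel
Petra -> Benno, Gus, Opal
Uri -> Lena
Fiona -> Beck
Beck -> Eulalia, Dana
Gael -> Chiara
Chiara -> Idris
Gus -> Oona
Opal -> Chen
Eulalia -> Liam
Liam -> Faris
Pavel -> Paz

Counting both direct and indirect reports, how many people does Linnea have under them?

Linnea directly manages Mona, Petra, Uri, Fiona, Gael. Under Mona: Pavel, Paz (2). Under Petra: Opal, Chen, Gus, Oona, Benno (5). Under Uri: Lena (1). Under Fiona: Beck, Dana, Eulalia, Liam, Faris (5). Under Gael: Chiara, Idris (2). So Linnea's organization is 5 direct reports plus everyone under them: 3 + 6 + 2 + 6 + 3 = 20.

20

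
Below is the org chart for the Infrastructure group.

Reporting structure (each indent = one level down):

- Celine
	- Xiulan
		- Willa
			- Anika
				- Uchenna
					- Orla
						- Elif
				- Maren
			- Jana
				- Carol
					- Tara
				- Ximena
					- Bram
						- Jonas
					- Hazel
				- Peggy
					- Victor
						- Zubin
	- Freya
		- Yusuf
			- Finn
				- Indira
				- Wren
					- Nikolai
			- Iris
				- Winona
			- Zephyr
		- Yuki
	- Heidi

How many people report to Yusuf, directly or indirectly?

7

Yusuf directly manages Finn, Iris, Zephyr. Under Finn: Wren, Nikolai, Indira (3). Under Iris: Winona (1). Zephyr has no reports. So Yusuf's organization is 3 direct reports plus everyone under them: 4 + 2 + 1 = 7.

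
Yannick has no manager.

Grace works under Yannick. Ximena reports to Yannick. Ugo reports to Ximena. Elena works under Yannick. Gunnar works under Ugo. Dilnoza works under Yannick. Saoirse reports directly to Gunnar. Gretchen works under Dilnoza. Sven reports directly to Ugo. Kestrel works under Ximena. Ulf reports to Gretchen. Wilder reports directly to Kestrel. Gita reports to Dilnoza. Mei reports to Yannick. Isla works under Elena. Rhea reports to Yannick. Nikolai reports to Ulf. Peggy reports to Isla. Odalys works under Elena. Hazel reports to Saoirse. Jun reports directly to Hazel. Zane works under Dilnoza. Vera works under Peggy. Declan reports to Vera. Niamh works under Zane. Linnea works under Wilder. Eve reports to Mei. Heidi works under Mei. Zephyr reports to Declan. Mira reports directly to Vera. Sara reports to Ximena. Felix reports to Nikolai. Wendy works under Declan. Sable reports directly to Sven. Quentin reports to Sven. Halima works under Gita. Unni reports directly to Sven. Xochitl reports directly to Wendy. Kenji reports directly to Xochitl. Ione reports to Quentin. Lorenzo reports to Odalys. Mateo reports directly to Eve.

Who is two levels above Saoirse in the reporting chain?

Ugo

Saoirse reports to Gunnar, and Gunnar reports to Ugo. So Saoirse's skip-level manager is Ugo.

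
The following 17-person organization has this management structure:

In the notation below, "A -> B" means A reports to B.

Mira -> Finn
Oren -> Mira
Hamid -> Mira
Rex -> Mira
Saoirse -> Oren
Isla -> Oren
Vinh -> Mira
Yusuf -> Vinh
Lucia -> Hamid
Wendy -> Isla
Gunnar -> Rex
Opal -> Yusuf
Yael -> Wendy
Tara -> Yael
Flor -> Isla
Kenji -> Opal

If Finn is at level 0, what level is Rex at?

2

Chain from Rex up to Finn: Rex → Mira → Finn. That is 2 steps up, so Rex is 2 levels below Finn.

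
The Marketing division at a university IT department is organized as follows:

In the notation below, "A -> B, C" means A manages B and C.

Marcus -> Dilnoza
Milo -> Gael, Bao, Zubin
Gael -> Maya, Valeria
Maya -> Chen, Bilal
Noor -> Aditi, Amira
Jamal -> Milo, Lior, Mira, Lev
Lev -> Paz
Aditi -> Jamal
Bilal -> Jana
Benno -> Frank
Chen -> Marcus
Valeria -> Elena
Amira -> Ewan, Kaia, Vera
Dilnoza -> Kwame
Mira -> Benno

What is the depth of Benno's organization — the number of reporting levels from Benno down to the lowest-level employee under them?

1

The longest chain under Benno runs Benno → Frank, which is 1 level below Benno.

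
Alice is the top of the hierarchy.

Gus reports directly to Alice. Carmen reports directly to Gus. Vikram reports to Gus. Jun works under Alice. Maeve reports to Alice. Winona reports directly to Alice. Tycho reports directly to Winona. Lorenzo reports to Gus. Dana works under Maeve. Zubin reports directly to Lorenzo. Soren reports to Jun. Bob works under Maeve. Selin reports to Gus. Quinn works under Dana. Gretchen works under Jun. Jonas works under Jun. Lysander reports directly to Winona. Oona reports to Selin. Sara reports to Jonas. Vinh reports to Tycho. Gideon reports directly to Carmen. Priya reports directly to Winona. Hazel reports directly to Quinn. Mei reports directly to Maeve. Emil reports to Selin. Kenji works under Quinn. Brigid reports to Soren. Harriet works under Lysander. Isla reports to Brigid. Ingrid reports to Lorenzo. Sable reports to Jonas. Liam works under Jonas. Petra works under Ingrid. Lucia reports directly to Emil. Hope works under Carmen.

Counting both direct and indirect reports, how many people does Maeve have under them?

Maeve directly manages Dana, Bob, Mei. Under Dana: Quinn, Kenji, Hazel (3). Bob has no reports. Mei has no reports. So Maeve's organization is 3 direct reports plus everyone under them: 4 + 1 + 1 = 6.

6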